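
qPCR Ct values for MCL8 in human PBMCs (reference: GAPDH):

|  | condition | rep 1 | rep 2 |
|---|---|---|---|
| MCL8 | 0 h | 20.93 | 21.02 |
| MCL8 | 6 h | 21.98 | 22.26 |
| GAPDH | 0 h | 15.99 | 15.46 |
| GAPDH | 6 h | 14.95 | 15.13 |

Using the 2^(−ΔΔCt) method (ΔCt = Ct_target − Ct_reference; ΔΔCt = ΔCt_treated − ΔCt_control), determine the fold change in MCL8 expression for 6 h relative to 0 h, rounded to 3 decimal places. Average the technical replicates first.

0.281

Mean Ct: MCL8 0 h 20.975; MCL8 6 h 22.120; GAPDH 0 h 15.725; GAPDH 6 h 15.040
ΔCt(0 h) = 20.975 − 15.725 = 5.250
ΔCt(6 h) = 22.120 − 15.040 = 7.080
ΔΔCt = 7.080 − 5.250 = 1.830
Fold change = 2^(−1.830) = 0.2813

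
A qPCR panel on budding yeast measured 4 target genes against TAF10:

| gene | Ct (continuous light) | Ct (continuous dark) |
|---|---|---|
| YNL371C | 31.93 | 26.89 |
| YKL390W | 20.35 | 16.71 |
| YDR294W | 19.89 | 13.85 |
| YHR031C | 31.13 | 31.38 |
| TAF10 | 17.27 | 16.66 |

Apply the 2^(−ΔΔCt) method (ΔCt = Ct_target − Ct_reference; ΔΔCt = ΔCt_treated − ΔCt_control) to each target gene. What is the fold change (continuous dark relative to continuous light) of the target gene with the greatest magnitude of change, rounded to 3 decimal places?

YNL371C: ΔΔCt = (26.89−16.66) − (31.93−17.27) = 10.23 − 14.66 = -4.43; fold change = 2^4.43 = 21.556
YKL390W: ΔΔCt = (16.71−16.66) − (20.35−17.27) = 0.05 − 3.08 = -3.03; fold change = 2^3.03 = 8.168
YDR294W: ΔΔCt = (13.85−16.66) − (19.89−17.27) = -2.81 − 2.62 = -5.43; fold change = 2^5.43 = 43.111
YHR031C: ΔΔCt = (31.38−16.66) − (31.13−17.27) = 14.72 − 13.86 = 0.86; fold change = 2^-0.86 = 0.551
YDR294W has the largest |ΔΔCt| = 5.43.

43.111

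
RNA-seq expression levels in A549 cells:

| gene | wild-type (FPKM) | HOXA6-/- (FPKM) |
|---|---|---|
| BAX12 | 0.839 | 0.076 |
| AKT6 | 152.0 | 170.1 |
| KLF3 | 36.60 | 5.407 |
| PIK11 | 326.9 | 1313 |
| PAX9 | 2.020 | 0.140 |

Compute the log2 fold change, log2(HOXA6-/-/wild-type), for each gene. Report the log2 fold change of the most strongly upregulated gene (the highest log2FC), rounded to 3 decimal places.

2.006

log2(0.076/0.839) = -3.465  (BAX12)
log2(170.1/152.0) = 0.162  (AKT6)
log2(5.407/36.60) = -2.759  (KLF3)
log2(1313/326.9) = 2.006  (PIK11)
log2(0.140/2.020) = -3.851  (PAX9)
PIK11 is most strongly upregulated.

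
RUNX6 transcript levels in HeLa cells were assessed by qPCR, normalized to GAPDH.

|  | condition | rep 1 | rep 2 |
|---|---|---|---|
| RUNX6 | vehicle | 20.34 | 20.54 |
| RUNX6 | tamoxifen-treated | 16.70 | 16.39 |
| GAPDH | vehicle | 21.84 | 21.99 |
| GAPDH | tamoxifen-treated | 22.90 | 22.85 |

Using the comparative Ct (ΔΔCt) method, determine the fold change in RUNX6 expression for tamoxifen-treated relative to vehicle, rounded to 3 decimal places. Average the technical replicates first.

28.940

Mean Ct: RUNX6 vehicle 20.440; RUNX6 tamoxifen-treated 16.545; GAPDH vehicle 21.915; GAPDH tamoxifen-treated 22.875
ΔCt(vehicle) = 20.440 − 21.915 = -1.475
ΔCt(tamoxifen-treated) = 16.545 − 22.875 = -6.330
ΔΔCt = -6.330 − (-1.475) = -4.855
Fold change = 2^(−(-4.855)) = 2^4.855 = 28.9401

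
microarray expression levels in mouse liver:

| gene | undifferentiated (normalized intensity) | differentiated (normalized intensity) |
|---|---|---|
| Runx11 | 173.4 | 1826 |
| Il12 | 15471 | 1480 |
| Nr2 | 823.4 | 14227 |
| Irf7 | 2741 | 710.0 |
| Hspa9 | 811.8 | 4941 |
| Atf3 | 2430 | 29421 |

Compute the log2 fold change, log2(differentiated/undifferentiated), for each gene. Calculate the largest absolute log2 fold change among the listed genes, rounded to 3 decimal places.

log2(1826/173.4) = 3.397  (Runx11)
log2(1480/15471) = -3.386  (Il12)
log2(14227/823.4) = 4.111  (Nr2)
log2(710.0/2741) = -1.949  (Irf7)
log2(4941/811.8) = 2.606  (Hspa9)
log2(29421/2430) = 3.598  (Atf3)
The largest magnitude belongs to Nr2.

4.111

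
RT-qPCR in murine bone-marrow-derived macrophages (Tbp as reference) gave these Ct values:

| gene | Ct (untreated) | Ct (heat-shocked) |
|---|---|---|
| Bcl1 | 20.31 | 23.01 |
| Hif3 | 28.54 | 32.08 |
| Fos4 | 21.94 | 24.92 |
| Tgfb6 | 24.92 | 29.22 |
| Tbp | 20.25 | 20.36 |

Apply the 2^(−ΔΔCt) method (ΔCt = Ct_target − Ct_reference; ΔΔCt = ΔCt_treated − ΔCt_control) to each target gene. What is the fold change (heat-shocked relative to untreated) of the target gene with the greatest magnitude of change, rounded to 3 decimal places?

0.055

Bcl1: ΔΔCt = (23.01−20.36) − (20.31−20.25) = 2.65 − 0.06 = 2.59; fold change = 2^-2.59 = 0.166
Hif3: ΔΔCt = (32.08−20.36) − (28.54−20.25) = 11.72 − 8.29 = 3.43; fold change = 2^-3.43 = 0.093
Fos4: ΔΔCt = (24.92−20.36) − (21.94−20.25) = 4.56 − 1.69 = 2.87; fold change = 2^-2.87 = 0.137
Tgfb6: ΔΔCt = (29.22−20.36) − (24.92−20.25) = 8.86 − 4.67 = 4.19; fold change = 2^-4.19 = 0.055
Tgfb6 has the largest |ΔΔCt| = 4.19.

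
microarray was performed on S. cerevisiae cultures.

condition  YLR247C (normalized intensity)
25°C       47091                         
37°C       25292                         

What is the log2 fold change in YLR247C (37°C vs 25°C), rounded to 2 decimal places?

-0.90

Fold change = 25292 / 47091 = 0.5371
log2(0.5371) = -0.897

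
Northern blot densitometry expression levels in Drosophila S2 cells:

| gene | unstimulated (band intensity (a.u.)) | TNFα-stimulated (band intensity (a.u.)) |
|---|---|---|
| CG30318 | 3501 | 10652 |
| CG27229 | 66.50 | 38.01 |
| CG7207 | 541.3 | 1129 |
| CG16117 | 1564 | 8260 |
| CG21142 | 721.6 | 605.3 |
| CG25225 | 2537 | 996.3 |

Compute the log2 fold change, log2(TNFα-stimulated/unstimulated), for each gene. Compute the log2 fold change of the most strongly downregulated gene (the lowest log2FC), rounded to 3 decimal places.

-1.348

log2(10652/3501) = 1.605  (CG30318)
log2(38.01/66.50) = -0.807  (CG27229)
log2(1129/541.3) = 1.061  (CG7207)
log2(8260/1564) = 2.401  (CG16117)
log2(605.3/721.6) = -0.254  (CG21142)
log2(996.3/2537) = -1.348  (CG25225)
CG25225 is most strongly downregulated.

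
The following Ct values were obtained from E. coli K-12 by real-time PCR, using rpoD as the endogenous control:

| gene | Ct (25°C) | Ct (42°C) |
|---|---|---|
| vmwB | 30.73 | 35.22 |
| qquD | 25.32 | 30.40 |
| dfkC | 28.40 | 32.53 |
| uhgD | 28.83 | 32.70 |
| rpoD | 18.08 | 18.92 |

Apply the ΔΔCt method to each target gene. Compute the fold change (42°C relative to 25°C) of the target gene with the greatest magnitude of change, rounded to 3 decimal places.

0.053

vmwB: ΔΔCt = (35.22−18.92) − (30.73−18.08) = 16.30 − 12.65 = 3.65; fold change = 2^-3.65 = 0.080
qquD: ΔΔCt = (30.40−18.92) − (25.32−18.08) = 11.48 − 7.24 = 4.24; fold change = 2^-4.24 = 0.053
dfkC: ΔΔCt = (32.53−18.92) − (28.40−18.08) = 13.61 − 10.32 = 3.29; fold change = 2^-3.29 = 0.102
uhgD: ΔΔCt = (32.70−18.92) − (28.83−18.08) = 13.78 − 10.75 = 3.03; fold change = 2^-3.03 = 0.122
qquD has the largest |ΔΔCt| = 4.24.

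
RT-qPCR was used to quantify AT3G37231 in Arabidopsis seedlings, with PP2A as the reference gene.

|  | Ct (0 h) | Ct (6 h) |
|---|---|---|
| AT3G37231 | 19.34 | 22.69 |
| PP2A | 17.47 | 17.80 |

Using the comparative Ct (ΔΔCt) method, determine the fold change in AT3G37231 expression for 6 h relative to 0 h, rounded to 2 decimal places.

0.12

ΔCt(0 h) = 19.340 − 17.470 = 1.870
ΔCt(6 h) = 22.690 − 17.800 = 4.890
ΔΔCt = 4.890 − 1.870 = 3.020
Fold change = 2^(−3.020) = 0.123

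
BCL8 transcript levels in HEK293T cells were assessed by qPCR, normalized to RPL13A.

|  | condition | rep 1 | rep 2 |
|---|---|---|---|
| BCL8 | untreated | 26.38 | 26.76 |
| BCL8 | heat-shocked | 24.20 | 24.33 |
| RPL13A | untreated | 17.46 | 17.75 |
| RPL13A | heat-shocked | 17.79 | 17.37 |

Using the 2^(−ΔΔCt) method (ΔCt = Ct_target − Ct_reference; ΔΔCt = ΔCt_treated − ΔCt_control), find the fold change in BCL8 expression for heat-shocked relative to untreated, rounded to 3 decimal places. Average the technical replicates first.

Mean Ct: BCL8 untreated 26.570; BCL8 heat-shocked 24.265; RPL13A untreated 17.605; RPL13A heat-shocked 17.580
ΔCt(untreated) = 26.570 − 17.605 = 8.965
ΔCt(heat-shocked) = 24.265 − 17.580 = 6.685
ΔΔCt = 6.685 − 8.965 = -2.280
Fold change = 2^(−(-2.280)) = 2^2.280 = 4.8568

4.857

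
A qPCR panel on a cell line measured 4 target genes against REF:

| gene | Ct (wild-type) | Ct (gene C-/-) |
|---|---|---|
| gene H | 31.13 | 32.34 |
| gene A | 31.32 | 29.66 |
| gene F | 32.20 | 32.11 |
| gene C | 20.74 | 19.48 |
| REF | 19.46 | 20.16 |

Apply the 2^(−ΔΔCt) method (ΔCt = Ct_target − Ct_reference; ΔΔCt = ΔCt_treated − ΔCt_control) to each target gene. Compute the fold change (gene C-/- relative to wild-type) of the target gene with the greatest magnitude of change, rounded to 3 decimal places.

5.134

gene H: ΔΔCt = (32.34−20.16) − (31.13−19.46) = 12.18 − 11.67 = 0.51; fold change = 2^-0.51 = 0.702
gene A: ΔΔCt = (29.66−20.16) − (31.32−19.46) = 9.50 − 11.86 = -2.36; fold change = 2^2.36 = 5.134
gene F: ΔΔCt = (32.11−20.16) − (32.20−19.46) = 11.95 − 12.74 = -0.79; fold change = 2^0.79 = 1.729
gene C: ΔΔCt = (19.48−20.16) − (20.74−19.46) = -0.68 − 1.28 = -1.96; fold change = 2^1.96 = 3.891
gene A has the largest |ΔΔCt| = 2.36.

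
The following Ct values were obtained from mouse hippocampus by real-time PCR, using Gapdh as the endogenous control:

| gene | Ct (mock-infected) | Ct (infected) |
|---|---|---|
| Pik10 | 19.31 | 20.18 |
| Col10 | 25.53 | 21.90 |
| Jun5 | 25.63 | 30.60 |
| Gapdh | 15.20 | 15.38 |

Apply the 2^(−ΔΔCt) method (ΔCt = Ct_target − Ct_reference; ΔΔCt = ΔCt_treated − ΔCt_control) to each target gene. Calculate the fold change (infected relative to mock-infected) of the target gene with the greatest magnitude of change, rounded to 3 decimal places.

Pik10: ΔΔCt = (20.18−15.38) − (19.31−15.20) = 4.80 − 4.11 = 0.69; fold change = 2^-0.69 = 0.620
Col10: ΔΔCt = (21.90−15.38) − (25.53−15.20) = 6.52 − 10.33 = -3.81; fold change = 2^3.81 = 14.026
Jun5: ΔΔCt = (30.60−15.38) − (25.63−15.20) = 15.22 − 10.43 = 4.79; fold change = 2^-4.79 = 0.036
Jun5 has the largest |ΔΔCt| = 4.79.

0.036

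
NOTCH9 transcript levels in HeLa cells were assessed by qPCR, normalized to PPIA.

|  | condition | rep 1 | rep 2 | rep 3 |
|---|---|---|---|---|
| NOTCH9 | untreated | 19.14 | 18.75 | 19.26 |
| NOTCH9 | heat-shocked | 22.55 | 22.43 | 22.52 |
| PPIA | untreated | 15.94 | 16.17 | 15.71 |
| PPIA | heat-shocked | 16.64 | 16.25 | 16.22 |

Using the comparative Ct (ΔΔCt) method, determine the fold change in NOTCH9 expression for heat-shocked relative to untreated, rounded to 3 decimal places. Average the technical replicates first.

Mean Ct: NOTCH9 untreated 19.050; NOTCH9 heat-shocked 22.500; PPIA untreated 15.940; PPIA heat-shocked 16.370
ΔCt(untreated) = 19.050 − 15.940 = 3.110
ΔCt(heat-shocked) = 22.500 − 16.370 = 6.130
ΔΔCt = 6.130 − 3.110 = 3.020
Fold change = 2^(−3.020) = 0.1233

0.123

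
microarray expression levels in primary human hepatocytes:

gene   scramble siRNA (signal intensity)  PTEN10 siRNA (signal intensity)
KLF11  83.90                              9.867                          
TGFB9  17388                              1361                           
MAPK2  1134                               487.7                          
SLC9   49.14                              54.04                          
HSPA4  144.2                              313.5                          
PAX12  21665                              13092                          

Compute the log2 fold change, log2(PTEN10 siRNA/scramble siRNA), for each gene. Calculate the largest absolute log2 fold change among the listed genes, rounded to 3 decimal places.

log2(9.867/83.90) = -3.088  (KLF11)
log2(1361/17388) = -3.675  (TGFB9)
log2(487.7/1134) = -1.217  (MAPK2)
log2(54.04/49.14) = 0.137  (SLC9)
log2(313.5/144.2) = 1.120  (HSPA4)
log2(13092/21665) = -0.727  (PAX12)
The largest magnitude belongs to TGFB9.

3.675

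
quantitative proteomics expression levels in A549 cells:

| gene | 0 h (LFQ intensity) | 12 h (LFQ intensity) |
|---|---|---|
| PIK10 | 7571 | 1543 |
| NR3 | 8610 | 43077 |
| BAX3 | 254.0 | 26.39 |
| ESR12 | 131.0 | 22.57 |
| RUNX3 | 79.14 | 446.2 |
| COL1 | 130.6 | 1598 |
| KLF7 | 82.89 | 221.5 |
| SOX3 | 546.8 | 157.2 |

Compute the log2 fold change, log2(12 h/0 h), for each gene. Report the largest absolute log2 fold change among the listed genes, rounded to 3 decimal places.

3.613

log2(1543/7571) = -2.295  (PIK10)
log2(43077/8610) = 2.323  (NR3)
log2(26.39/254.0) = -3.267  (BAX3)
log2(22.57/131.0) = -2.537  (ESR12)
log2(446.2/79.14) = 2.495  (RUNX3)
log2(1598/130.6) = 3.613  (COL1)
log2(221.5/82.89) = 1.418  (KLF7)
log2(157.2/546.8) = -1.798  (SOX3)
The largest magnitude belongs to COL1.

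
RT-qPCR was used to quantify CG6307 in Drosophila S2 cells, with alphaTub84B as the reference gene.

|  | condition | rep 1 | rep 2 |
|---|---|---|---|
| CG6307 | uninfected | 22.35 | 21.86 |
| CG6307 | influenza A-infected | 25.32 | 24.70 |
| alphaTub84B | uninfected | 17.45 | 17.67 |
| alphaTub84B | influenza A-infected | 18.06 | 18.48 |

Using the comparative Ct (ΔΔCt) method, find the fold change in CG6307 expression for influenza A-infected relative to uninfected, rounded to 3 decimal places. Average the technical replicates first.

Mean Ct: CG6307 uninfected 22.105; CG6307 influenza A-infected 25.010; alphaTub84B uninfected 17.560; alphaTub84B influenza A-infected 18.270
ΔCt(uninfected) = 22.105 − 17.560 = 4.545
ΔCt(influenza A-infected) = 25.010 − 18.270 = 6.740
ΔΔCt = 6.740 − 4.545 = 2.195
Fold change = 2^(−2.195) = 0.2184

0.218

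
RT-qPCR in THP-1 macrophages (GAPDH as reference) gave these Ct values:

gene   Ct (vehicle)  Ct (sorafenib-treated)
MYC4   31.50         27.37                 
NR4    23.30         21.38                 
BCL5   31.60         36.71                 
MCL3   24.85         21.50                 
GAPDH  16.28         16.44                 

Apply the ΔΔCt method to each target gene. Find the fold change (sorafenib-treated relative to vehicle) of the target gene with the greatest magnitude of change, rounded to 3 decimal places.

MYC4: ΔΔCt = (27.37−16.44) − (31.50−16.28) = 10.93 − 15.22 = -4.29; fold change = 2^4.29 = 19.562
NR4: ΔΔCt = (21.38−16.44) − (23.30−16.28) = 4.94 − 7.02 = -2.08; fold change = 2^2.08 = 4.228
BCL5: ΔΔCt = (36.71−16.44) − (31.60−16.28) = 20.27 − 15.32 = 4.95; fold change = 2^-4.95 = 0.032
MCL3: ΔΔCt = (21.50−16.44) − (24.85−16.28) = 5.06 − 8.57 = -3.51; fold change = 2^3.51 = 11.392
BCL5 has the largest |ΔΔCt| = 4.95.

0.032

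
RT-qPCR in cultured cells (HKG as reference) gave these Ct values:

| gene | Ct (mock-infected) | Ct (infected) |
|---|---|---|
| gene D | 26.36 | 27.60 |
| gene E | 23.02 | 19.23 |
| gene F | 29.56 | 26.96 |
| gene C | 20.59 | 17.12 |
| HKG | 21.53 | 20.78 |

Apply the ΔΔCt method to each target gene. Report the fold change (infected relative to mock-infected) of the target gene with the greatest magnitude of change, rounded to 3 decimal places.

8.225

gene D: ΔΔCt = (27.60−20.78) − (26.36−21.53) = 6.82 − 4.83 = 1.99; fold change = 2^-1.99 = 0.252
gene E: ΔΔCt = (19.23−20.78) − (23.02−21.53) = -1.55 − 1.49 = -3.04; fold change = 2^3.04 = 8.225
gene F: ΔΔCt = (26.96−20.78) − (29.56−21.53) = 6.18 − 8.03 = -1.85; fold change = 2^1.85 = 3.605
gene C: ΔΔCt = (17.12−20.78) − (20.59−21.53) = -3.66 − (-0.94) = -2.72; fold change = 2^2.72 = 6.589
gene E has the largest |ΔΔCt| = 3.04.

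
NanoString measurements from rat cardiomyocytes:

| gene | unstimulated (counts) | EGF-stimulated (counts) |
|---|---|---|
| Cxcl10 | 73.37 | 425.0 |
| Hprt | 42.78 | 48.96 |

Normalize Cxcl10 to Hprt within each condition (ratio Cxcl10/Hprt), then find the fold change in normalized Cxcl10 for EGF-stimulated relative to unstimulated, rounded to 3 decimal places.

Cxcl10/Hprt (unstimulated) = 73.37 / 42.78 = 1.7151
Cxcl10/Hprt (EGF-stimulated) = 425.0 / 48.96 = 8.6806
Fold change = 8.6806 / 1.7151 = 5.0614

5.061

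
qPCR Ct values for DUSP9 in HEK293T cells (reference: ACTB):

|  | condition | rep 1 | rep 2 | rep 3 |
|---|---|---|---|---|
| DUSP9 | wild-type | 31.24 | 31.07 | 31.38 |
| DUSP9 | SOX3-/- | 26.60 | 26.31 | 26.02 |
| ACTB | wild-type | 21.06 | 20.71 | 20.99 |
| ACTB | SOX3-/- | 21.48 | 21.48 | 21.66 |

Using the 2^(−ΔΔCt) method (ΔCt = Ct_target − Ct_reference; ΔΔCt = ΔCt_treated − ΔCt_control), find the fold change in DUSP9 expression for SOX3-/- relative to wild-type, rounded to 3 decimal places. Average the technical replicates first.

46.527

Mean Ct: DUSP9 wild-type 31.230; DUSP9 SOX3-/- 26.310; ACTB wild-type 20.920; ACTB SOX3-/- 21.540
ΔCt(wild-type) = 31.230 − 20.920 = 10.310
ΔCt(SOX3-/-) = 26.310 − 21.540 = 4.770
ΔΔCt = 4.770 − 10.310 = -5.540
Fold change = 2^(−(-5.540)) = 2^5.540 = 46.5271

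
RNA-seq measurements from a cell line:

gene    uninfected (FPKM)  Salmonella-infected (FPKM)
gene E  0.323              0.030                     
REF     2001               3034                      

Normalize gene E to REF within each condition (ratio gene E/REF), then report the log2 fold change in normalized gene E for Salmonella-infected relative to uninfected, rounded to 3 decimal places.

-4.029

gene E/REF (uninfected) = 0.323 / 2001 = 0.00016142
gene E/REF (Salmonella-infected) = 0.030 / 3034 = 9.8879e-06
Fold change = 9.8879e-06 / 0.00016142 = 0.0613
log2(0.0613) = -4.0290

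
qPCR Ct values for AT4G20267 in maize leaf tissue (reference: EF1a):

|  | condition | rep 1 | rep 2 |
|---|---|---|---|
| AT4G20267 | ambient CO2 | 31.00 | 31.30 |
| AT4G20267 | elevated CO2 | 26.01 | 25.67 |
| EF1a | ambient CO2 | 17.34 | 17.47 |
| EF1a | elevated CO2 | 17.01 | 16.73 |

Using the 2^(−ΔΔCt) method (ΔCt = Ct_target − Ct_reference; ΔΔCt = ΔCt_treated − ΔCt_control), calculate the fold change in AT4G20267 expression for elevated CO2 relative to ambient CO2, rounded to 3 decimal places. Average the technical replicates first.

Mean Ct: AT4G20267 ambient CO2 31.150; AT4G20267 elevated CO2 25.840; EF1a ambient CO2 17.405; EF1a elevated CO2 16.870
ΔCt(ambient CO2) = 31.150 − 17.405 = 13.745
ΔCt(elevated CO2) = 25.840 − 16.870 = 8.970
ΔΔCt = 8.970 − 13.745 = -4.775
Fold change = 2^(−(-4.775)) = 2^4.775 = 27.3790

27.379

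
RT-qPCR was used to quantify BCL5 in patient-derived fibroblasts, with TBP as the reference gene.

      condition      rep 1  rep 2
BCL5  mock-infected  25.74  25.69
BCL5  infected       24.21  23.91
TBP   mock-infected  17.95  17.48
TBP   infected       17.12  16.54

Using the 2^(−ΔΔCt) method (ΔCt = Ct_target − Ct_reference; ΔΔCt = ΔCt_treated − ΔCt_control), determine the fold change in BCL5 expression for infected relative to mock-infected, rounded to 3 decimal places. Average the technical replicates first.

Mean Ct: BCL5 mock-infected 25.715; BCL5 infected 24.060; TBP mock-infected 17.715; TBP infected 16.830
ΔCt(mock-infected) = 25.715 − 17.715 = 8.000
ΔCt(infected) = 24.060 − 16.830 = 7.230
ΔΔCt = 7.230 − 8.000 = -0.770
Fold change = 2^(−(-0.770)) = 2^0.770 = 1.7053

1.705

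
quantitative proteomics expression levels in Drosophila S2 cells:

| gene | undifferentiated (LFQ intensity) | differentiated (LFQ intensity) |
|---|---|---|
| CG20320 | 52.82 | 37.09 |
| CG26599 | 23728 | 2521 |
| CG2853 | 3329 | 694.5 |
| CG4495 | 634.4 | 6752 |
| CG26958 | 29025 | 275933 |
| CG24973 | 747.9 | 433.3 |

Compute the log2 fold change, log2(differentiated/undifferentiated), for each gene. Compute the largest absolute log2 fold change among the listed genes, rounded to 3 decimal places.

log2(37.09/52.82) = -0.510  (CG20320)
log2(2521/23728) = -3.235  (CG26599)
log2(694.5/3329) = -2.261  (CG2853)
log2(6752/634.4) = 3.412  (CG4495)
log2(275933/29025) = 3.249  (CG26958)
log2(433.3/747.9) = -0.787  (CG24973)
The largest magnitude belongs to CG4495.

3.412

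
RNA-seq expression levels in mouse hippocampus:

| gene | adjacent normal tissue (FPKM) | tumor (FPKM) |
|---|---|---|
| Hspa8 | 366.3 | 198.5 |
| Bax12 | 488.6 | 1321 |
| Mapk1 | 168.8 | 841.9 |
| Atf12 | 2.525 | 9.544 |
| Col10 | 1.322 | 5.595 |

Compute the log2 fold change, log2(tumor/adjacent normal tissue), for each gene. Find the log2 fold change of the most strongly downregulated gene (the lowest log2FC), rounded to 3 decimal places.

-0.884

log2(198.5/366.3) = -0.884  (Hspa8)
log2(1321/488.6) = 1.435  (Bax12)
log2(841.9/168.8) = 2.318  (Mapk1)
log2(9.544/2.525) = 1.918  (Atf12)
log2(5.595/1.322) = 2.081  (Col10)
Hspa8 is most strongly downregulated.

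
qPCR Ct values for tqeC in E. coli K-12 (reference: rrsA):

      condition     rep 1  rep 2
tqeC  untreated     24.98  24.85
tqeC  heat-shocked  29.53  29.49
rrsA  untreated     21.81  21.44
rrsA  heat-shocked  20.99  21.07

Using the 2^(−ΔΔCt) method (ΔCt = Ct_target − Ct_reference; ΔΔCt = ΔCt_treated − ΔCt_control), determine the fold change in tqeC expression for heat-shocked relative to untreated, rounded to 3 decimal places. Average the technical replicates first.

Mean Ct: tqeC untreated 24.915; tqeC heat-shocked 29.510; rrsA untreated 21.625; rrsA heat-shocked 21.030
ΔCt(untreated) = 24.915 − 21.625 = 3.290
ΔCt(heat-shocked) = 29.510 − 21.030 = 8.480
ΔΔCt = 8.480 − 3.290 = 5.190
Fold change = 2^(−5.190) = 0.0274

0.027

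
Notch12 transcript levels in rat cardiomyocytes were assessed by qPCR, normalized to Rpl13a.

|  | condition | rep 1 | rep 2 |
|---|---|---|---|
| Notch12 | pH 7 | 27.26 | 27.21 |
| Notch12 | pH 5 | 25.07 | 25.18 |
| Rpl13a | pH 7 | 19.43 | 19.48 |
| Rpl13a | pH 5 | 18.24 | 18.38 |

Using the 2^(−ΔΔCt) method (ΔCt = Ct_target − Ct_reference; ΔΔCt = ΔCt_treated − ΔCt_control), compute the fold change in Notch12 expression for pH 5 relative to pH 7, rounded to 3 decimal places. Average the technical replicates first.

1.952

Mean Ct: Notch12 pH 7 27.235; Notch12 pH 5 25.125; Rpl13a pH 7 19.455; Rpl13a pH 5 18.310
ΔCt(pH 7) = 27.235 − 19.455 = 7.780
ΔCt(pH 5) = 25.125 − 18.310 = 6.815
ΔΔCt = 6.815 − 7.780 = -0.965
Fold change = 2^(−(-0.965)) = 2^0.965 = 1.9521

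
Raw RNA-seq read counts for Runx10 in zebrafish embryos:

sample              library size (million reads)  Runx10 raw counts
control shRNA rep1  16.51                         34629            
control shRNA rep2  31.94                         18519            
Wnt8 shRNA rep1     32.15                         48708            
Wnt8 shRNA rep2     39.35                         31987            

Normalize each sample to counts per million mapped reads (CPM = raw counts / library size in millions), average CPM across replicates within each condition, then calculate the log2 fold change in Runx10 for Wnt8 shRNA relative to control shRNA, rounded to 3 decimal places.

-0.202

CPM(control shRNA rep1) = 34629 / 16.51 = 2097.4561
CPM(control shRNA rep2) = 18519 / 31.94 = 579.8059
CPM(Wnt8 shRNA rep1) = 48708 / 32.15 = 1515.0233
CPM(Wnt8 shRNA rep2) = 31987 / 39.35 = 812.8844
mean CPM(control shRNA) = 1338.6310; mean CPM(Wnt8 shRNA) = 1163.9538
Fold change = 1163.9538 / 1338.6310 = 0.86951
log2(0.86951) = -0.2017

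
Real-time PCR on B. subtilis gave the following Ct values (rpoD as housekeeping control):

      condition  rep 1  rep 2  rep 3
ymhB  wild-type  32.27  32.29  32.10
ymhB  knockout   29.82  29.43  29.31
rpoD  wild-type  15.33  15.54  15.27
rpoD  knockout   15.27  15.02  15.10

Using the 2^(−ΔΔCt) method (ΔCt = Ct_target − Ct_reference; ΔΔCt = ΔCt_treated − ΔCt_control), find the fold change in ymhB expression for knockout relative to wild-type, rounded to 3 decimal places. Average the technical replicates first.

5.464

Mean Ct: ymhB wild-type 32.220; ymhB knockout 29.520; rpoD wild-type 15.380; rpoD knockout 15.130
ΔCt(wild-type) = 32.220 − 15.380 = 16.840
ΔCt(knockout) = 29.520 − 15.130 = 14.390
ΔΔCt = 14.390 − 16.840 = -2.450
Fold change = 2^(−(-2.450)) = 2^2.450 = 5.4642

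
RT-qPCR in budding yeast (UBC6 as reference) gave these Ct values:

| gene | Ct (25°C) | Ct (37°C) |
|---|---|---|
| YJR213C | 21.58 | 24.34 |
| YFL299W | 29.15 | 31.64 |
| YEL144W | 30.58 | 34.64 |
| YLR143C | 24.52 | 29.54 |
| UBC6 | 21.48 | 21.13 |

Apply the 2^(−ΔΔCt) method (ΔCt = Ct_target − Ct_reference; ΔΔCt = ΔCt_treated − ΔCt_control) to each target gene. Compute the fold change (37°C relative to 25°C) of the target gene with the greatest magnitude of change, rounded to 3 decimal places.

YJR213C: ΔΔCt = (24.34−21.13) − (21.58−21.48) = 3.21 − 0.10 = 3.11; fold change = 2^-3.11 = 0.116
YFL299W: ΔΔCt = (31.64−21.13) − (29.15−21.48) = 10.51 − 7.67 = 2.84; fold change = 2^-2.84 = 0.140
YEL144W: ΔΔCt = (34.64−21.13) − (30.58−21.48) = 13.51 − 9.10 = 4.41; fold change = 2^-4.41 = 0.047
YLR143C: ΔΔCt = (29.54−21.13) − (24.52−21.48) = 8.41 − 3.04 = 5.37; fold change = 2^-5.37 = 0.024
YLR143C has the largest |ΔΔCt| = 5.37.

0.024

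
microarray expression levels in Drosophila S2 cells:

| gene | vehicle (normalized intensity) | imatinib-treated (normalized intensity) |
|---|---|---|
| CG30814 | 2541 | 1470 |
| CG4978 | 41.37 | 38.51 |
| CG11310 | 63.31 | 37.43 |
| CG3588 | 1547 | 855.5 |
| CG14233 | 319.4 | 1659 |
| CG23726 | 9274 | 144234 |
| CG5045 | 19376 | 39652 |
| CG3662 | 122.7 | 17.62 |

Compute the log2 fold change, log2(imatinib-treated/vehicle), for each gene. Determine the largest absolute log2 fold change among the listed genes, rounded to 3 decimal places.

3.959

log2(1470/2541) = -0.790  (CG30814)
log2(38.51/41.37) = -0.103  (CG4978)
log2(37.43/63.31) = -0.758  (CG11310)
log2(855.5/1547) = -0.855  (CG3588)
log2(1659/319.4) = 2.377  (CG14233)
log2(144234/9274) = 3.959  (CG23726)
log2(39652/19376) = 1.033  (CG5045)
log2(17.62/122.7) = -2.800  (CG3662)
The largest magnitude belongs to CG23726.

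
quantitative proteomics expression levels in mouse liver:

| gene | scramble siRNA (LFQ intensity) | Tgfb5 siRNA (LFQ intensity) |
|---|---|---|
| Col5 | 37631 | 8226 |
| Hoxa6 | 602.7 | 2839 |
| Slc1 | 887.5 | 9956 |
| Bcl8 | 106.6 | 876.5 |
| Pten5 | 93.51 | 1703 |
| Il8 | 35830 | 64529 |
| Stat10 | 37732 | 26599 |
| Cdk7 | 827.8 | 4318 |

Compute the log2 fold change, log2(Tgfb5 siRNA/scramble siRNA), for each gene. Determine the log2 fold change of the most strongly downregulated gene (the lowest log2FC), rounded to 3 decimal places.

-2.194

log2(8226/37631) = -2.194  (Col5)
log2(2839/602.7) = 2.236  (Hoxa6)
log2(9956/887.5) = 3.488  (Slc1)
log2(876.5/106.6) = 3.040  (Bcl8)
log2(1703/93.51) = 4.187  (Pten5)
log2(64529/35830) = 0.849  (Il8)
log2(26599/37732) = -0.504  (Stat10)
log2(4318/827.8) = 2.383  (Cdk7)
Col5 is most strongly downregulated.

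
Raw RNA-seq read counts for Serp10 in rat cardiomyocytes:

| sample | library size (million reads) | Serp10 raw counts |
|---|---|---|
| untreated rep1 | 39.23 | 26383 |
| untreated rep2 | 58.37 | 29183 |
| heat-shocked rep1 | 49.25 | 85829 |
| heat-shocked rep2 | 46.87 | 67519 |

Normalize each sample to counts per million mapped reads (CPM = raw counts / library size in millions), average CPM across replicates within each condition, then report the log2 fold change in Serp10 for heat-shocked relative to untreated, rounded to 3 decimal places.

CPM(untreated rep1) = 26383 / 39.23 = 672.5210
CPM(untreated rep2) = 29183 / 58.37 = 499.9657
CPM(heat-shocked rep1) = 85829 / 49.25 = 1742.7208
CPM(heat-shocked rep2) = 67519 / 46.87 = 1440.5590
mean CPM(untreated) = 586.2434; mean CPM(heat-shocked) = 1591.6399
Fold change = 1591.6399 / 586.2434 = 2.71498
log2(2.71498) = 1.4409

1.441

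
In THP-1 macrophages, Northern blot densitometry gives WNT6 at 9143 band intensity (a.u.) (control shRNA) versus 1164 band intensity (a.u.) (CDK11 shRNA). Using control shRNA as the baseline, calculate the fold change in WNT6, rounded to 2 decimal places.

Fold change = 1164 / 9143 = 0.127
WNT6 is downregulated.

0.13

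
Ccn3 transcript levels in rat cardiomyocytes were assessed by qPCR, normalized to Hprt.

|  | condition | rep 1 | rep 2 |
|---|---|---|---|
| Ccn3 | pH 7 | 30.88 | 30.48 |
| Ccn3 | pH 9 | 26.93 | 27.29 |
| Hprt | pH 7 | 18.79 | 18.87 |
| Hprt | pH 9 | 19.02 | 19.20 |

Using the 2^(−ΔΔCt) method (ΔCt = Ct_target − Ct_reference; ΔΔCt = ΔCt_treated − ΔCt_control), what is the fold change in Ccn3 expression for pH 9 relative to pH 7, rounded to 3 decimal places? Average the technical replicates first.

14.420

Mean Ct: Ccn3 pH 7 30.680; Ccn3 pH 9 27.110; Hprt pH 7 18.830; Hprt pH 9 19.110
ΔCt(pH 7) = 30.680 − 18.830 = 11.850
ΔCt(pH 9) = 27.110 − 19.110 = 8.000
ΔΔCt = 8.000 − 11.850 = -3.850
Fold change = 2^(−(-3.850)) = 2^3.850 = 14.4200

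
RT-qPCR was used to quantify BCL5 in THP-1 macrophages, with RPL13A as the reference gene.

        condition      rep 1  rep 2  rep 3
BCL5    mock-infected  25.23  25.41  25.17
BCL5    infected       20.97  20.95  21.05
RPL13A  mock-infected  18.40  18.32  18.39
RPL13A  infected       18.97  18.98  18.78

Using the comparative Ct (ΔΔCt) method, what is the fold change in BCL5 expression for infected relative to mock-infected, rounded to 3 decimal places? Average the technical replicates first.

Mean Ct: BCL5 mock-infected 25.270; BCL5 infected 20.990; RPL13A mock-infected 18.370; RPL13A infected 18.910
ΔCt(mock-infected) = 25.270 − 18.370 = 6.900
ΔCt(infected) = 20.990 − 18.910 = 2.080
ΔΔCt = 2.080 − 6.900 = -4.820
Fold change = 2^(−(-4.820)) = 2^4.820 = 28.2465

28.246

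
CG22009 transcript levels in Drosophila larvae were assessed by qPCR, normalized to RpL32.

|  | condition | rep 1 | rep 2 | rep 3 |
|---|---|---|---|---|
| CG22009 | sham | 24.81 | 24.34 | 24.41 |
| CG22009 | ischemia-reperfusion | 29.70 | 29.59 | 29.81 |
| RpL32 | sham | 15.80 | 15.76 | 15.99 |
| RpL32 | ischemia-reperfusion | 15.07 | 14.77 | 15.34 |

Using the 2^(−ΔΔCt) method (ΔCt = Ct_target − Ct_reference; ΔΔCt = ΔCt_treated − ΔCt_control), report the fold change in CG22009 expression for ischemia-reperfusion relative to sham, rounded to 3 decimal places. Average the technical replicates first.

Mean Ct: CG22009 sham 24.520; CG22009 ischemia-reperfusion 29.700; RpL32 sham 15.850; RpL32 ischemia-reperfusion 15.060
ΔCt(sham) = 24.520 − 15.850 = 8.670
ΔCt(ischemia-reperfusion) = 29.700 − 15.060 = 14.640
ΔΔCt = 14.640 − 8.670 = 5.970
Fold change = 2^(−5.970) = 0.0160

0.016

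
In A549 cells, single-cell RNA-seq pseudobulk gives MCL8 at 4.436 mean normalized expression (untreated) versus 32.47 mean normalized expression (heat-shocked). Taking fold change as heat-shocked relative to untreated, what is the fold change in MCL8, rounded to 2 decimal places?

7.32

Fold change = 32.47 / 4.436 = 7.320
MCL8 is upregulated.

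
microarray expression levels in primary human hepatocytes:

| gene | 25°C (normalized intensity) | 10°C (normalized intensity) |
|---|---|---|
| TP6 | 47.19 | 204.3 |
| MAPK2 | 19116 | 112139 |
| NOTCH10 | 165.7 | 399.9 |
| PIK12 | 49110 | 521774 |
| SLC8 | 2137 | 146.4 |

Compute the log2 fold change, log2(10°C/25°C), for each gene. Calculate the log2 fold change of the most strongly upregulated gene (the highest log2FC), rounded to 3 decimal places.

3.409

log2(204.3/47.19) = 2.114  (TP6)
log2(112139/19116) = 2.552  (MAPK2)
log2(399.9/165.7) = 1.271  (NOTCH10)
log2(521774/49110) = 3.409  (PIK12)
log2(146.4/2137) = -3.868  (SLC8)
PIK12 is most strongly upregulated.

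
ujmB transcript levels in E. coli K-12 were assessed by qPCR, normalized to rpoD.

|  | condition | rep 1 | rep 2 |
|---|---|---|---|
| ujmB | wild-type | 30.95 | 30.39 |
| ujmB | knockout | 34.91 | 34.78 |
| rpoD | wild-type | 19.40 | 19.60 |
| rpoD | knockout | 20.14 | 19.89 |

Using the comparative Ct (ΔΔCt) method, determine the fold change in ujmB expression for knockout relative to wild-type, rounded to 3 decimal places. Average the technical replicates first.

0.079

Mean Ct: ujmB wild-type 30.670; ujmB knockout 34.845; rpoD wild-type 19.500; rpoD knockout 20.015
ΔCt(wild-type) = 30.670 − 19.500 = 11.170
ΔCt(knockout) = 34.845 − 20.015 = 14.830
ΔΔCt = 14.830 − 11.170 = 3.660
Fold change = 2^(−3.660) = 0.0791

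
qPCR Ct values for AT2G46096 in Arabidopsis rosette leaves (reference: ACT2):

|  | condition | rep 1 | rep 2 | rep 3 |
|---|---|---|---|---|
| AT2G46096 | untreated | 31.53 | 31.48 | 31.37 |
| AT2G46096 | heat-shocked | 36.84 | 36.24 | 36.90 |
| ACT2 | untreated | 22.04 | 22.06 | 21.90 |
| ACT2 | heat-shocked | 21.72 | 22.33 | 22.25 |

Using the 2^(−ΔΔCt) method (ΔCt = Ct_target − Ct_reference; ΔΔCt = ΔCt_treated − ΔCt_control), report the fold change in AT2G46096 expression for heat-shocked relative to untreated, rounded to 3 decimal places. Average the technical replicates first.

0.029

Mean Ct: AT2G46096 untreated 31.460; AT2G46096 heat-shocked 36.660; ACT2 untreated 22.000; ACT2 heat-shocked 22.100
ΔCt(untreated) = 31.460 − 22.000 = 9.460
ΔCt(heat-shocked) = 36.660 − 22.100 = 14.560
ΔΔCt = 14.560 − 9.460 = 5.100
Fold change = 2^(−5.100) = 0.0292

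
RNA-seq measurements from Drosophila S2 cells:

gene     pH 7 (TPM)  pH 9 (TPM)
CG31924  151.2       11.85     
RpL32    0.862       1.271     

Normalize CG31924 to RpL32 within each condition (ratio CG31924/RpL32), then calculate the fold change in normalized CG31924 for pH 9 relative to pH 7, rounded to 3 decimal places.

CG31924/RpL32 (pH 7) = 151.2 / 0.862 = 175.41
CG31924/RpL32 (pH 9) = 11.85 / 1.271 = 9.3234
Fold change = 9.3234 / 175.41 = 0.0532

0.053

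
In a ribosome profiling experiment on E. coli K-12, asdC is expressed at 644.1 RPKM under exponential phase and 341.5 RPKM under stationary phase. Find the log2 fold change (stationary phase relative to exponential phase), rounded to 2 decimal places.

Fold change = 341.5 / 644.1 = 0.5302
log2(0.5302) = -0.915

-0.92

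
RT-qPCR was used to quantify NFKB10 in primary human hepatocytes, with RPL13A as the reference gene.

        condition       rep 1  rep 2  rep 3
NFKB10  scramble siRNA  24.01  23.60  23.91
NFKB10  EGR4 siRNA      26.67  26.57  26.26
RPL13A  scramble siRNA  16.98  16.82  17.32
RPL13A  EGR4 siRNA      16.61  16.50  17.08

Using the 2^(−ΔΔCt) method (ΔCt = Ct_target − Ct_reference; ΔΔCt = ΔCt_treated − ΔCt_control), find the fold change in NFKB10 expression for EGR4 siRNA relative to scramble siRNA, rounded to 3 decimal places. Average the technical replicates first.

Mean Ct: NFKB10 scramble siRNA 23.840; NFKB10 EGR4 siRNA 26.500; RPL13A scramble siRNA 17.040; RPL13A EGR4 siRNA 16.730
ΔCt(scramble siRNA) = 23.840 − 17.040 = 6.800
ΔCt(EGR4 siRNA) = 26.500 − 16.730 = 9.770
ΔΔCt = 9.770 − 6.800 = 2.970
Fold change = 2^(−2.970) = 0.1276

0.128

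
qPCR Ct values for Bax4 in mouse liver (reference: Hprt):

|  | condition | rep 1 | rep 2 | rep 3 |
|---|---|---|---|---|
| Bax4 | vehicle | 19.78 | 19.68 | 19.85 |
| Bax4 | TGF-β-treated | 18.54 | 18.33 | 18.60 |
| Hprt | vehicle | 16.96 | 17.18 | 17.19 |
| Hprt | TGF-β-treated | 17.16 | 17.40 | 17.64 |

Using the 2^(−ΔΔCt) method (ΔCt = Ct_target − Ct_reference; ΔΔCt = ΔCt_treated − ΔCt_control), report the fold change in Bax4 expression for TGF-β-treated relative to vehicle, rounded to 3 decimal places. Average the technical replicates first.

2.969

Mean Ct: Bax4 vehicle 19.770; Bax4 TGF-β-treated 18.490; Hprt vehicle 17.110; Hprt TGF-β-treated 17.400
ΔCt(vehicle) = 19.770 − 17.110 = 2.660
ΔCt(TGF-β-treated) = 18.490 − 17.400 = 1.090
ΔΔCt = 1.090 − 2.660 = -1.570
Fold change = 2^(−(-1.570)) = 2^1.570 = 2.9690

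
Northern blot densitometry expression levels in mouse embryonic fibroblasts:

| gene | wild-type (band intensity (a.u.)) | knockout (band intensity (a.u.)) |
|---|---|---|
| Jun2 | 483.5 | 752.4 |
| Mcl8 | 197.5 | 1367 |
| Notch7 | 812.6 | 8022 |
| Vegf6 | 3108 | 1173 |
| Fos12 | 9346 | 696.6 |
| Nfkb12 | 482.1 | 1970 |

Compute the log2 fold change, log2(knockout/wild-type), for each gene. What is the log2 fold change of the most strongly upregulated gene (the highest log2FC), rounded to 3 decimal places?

log2(752.4/483.5) = 0.638  (Jun2)
log2(1367/197.5) = 2.791  (Mcl8)
log2(8022/812.6) = 3.303  (Notch7)
log2(1173/3108) = -1.406  (Vegf6)
log2(696.6/9346) = -3.746  (Fos12)
log2(1970/482.1) = 2.031  (Nfkb12)
Notch7 is most strongly upregulated.

3.303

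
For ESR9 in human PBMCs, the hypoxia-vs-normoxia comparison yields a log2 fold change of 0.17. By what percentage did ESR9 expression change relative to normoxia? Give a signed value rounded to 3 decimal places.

12.506%

Fold change = 2^(0.17) = 1.1251
Percent change = (FC − 1) × 100% = (1.1251 − 1) × 100 = 12.506%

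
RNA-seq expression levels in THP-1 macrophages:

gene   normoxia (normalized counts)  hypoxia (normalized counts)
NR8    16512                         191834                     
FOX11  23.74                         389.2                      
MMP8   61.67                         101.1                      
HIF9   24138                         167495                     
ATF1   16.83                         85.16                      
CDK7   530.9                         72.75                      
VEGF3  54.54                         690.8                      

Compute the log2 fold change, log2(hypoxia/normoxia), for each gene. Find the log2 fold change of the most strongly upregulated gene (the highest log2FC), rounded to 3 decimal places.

4.035

log2(191834/16512) = 3.538  (NR8)
log2(389.2/23.74) = 4.035  (FOX11)
log2(101.1/61.67) = 0.713  (MMP8)
log2(167495/24138) = 2.795  (HIF9)
log2(85.16/16.83) = 2.339  (ATF1)
log2(72.75/530.9) = -2.867  (CDK7)
log2(690.8/54.54) = 3.663  (VEGF3)
FOX11 is most strongly upregulated.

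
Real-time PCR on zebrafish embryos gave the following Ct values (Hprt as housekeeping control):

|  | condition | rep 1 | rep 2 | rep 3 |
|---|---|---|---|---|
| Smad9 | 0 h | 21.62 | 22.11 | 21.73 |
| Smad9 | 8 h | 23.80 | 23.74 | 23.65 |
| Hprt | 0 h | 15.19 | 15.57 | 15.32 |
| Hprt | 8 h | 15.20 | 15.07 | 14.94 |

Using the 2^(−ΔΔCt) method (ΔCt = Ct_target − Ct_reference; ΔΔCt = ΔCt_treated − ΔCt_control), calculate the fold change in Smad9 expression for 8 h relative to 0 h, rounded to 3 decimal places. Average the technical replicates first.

Mean Ct: Smad9 0 h 21.820; Smad9 8 h 23.730; Hprt 0 h 15.360; Hprt 8 h 15.070
ΔCt(0 h) = 21.820 − 15.360 = 6.460
ΔCt(8 h) = 23.730 − 15.070 = 8.660
ΔΔCt = 8.660 − 6.460 = 2.200
Fold change = 2^(−2.200) = 0.2176

0.218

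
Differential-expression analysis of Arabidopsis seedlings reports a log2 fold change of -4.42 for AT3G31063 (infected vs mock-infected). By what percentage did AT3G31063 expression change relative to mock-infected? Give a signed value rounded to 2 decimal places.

Fold change = 2^(-4.42) = 0.0467
Percent change = (FC − 1) × 100% = (0.0467 − 1) × 100 = -95.33%

-95.33%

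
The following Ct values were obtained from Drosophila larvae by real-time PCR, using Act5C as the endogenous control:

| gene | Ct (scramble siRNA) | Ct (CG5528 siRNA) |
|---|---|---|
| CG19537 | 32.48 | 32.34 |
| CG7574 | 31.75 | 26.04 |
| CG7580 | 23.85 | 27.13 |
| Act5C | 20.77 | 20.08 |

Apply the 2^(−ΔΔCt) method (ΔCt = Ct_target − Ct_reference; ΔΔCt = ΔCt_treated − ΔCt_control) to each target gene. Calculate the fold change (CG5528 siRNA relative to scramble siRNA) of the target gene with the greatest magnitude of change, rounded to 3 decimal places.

32.447

CG19537: ΔΔCt = (32.34−20.08) − (32.48−20.77) = 12.26 − 11.71 = 0.55; fold change = 2^-0.55 = 0.683
CG7574: ΔΔCt = (26.04−20.08) − (31.75−20.77) = 5.96 − 10.98 = -5.02; fold change = 2^5.02 = 32.447
CG7580: ΔΔCt = (27.13−20.08) − (23.85−20.77) = 7.05 − 3.08 = 3.97; fold change = 2^-3.97 = 0.064
CG7574 has the largest |ΔΔCt| = 5.02.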